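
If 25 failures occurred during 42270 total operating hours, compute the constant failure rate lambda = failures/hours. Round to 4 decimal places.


failures = 25
total_hours = 42270
lambda = 25 / 42270
lambda = 0.0006

0.0006


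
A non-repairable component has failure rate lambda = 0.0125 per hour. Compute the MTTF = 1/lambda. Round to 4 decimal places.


lambda = 0.0125
MTTF = 1 / 0.0125
MTTF = 80.0

80.0


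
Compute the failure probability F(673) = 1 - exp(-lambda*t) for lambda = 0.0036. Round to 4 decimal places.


lambda = 0.0036, t = 673
lambda * t = 2.4228
exp(-2.4228) = 0.0887
F(t) = 1 - 0.0887
F(t) = 0.9113

0.9113


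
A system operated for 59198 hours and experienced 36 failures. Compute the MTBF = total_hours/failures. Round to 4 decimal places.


total_hours = 59198
failures = 36
MTBF = 59198 / 36
MTBF = 1644.3889

1644.3889


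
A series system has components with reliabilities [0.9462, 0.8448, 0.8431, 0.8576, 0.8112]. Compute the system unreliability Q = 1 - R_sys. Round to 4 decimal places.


Components: [0.9462, 0.8448, 0.8431, 0.8576, 0.8112]
After component 1: product = 0.9462
After component 2: product = 0.7993
After component 3: product = 0.6739
After component 4: product = 0.578
After component 5: product = 0.4688
R_sys = 0.4688
Q = 1 - 0.4688 = 0.5312

0.5312


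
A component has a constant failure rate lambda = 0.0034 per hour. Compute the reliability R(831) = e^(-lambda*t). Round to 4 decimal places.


lambda = 0.0034
t = 831
lambda * t = 2.8254
R(t) = e^(-2.8254)
R(t) = 0.0593

0.0593


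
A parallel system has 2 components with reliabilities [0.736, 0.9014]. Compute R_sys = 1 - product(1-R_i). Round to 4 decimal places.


Components: [0.736, 0.9014]
(1 - 0.736) = 0.264, running product = 0.264
(1 - 0.9014) = 0.0986, running product = 0.026
Product of (1-R_i) = 0.026
R_sys = 1 - 0.026 = 0.974

0.974


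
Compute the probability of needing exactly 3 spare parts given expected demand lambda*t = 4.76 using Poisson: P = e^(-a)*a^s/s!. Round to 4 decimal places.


a = 4.76, s = 3
e^(-a) = e^(-4.76) = 0.0086
a^s = 4.76^3 = 107.8502
s! = 6
P = 0.0086 * 107.8502 / 6
P = 0.154

0.154


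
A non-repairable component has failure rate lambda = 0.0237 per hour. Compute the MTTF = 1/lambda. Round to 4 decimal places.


lambda = 0.0237
MTTF = 1 / 0.0237
MTTF = 42.1941

42.1941


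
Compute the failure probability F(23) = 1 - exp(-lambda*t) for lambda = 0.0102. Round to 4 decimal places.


lambda = 0.0102, t = 23
lambda * t = 0.2346
exp(-0.2346) = 0.7909
F(t) = 1 - 0.7909
F(t) = 0.2091

0.2091


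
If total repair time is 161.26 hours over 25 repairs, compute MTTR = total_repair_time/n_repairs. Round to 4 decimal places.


total_repair_time = 161.26
n_repairs = 25
MTTR = 161.26 / 25
MTTR = 6.4504

6.4504


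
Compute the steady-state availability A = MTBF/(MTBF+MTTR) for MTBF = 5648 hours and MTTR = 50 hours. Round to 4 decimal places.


MTBF = 5648
MTTR = 50
MTBF + MTTR = 5698
A = 5648 / 5698
A = 0.9912

0.9912


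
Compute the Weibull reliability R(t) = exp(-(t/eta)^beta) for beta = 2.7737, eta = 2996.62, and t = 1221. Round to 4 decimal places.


beta = 2.7737, eta = 2996.62, t = 1221
t/eta = 1221 / 2996.62 = 0.4075
(t/eta)^beta = 0.4075^2.7737 = 0.0829
R(t) = exp(-0.0829)
R(t) = 0.9205

0.9205


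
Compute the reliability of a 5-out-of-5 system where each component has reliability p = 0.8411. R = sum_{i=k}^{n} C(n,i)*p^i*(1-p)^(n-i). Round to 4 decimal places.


k = 5, n = 5, p = 0.8411
i=5: C(5,5)=1 * 0.8411^5 * 0.1589^0 = 0.421
R = sum of terms = 0.421

0.421


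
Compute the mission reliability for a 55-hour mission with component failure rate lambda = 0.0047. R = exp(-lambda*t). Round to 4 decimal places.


lambda = 0.0047
mission_time = 55
lambda * t = 0.0047 * 55 = 0.2585
R = exp(-0.2585)
R = 0.7722

0.7722


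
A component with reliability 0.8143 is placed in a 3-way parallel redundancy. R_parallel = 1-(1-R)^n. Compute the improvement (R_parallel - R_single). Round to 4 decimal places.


R_single = 0.8143, n = 3
1 - R_single = 0.1857
(1 - R_single)^n = 0.1857^3 = 0.0064
R_parallel = 1 - 0.0064 = 0.9936
Improvement = 0.9936 - 0.8143
Improvement = 0.1793

0.1793


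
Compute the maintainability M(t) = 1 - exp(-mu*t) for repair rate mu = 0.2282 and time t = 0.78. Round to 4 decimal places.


mu = 0.2282, t = 0.78
mu * t = 0.2282 * 0.78 = 0.178
exp(-0.178) = 0.8369
M(t) = 1 - 0.8369
M(t) = 0.1631

0.1631


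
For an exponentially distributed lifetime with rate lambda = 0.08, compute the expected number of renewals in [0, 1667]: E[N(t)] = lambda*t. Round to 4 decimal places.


lambda = 0.08
t = 1667
E[N(t)] = lambda * t
E[N(t)] = 0.08 * 1667
E[N(t)] = 133.36

133.36


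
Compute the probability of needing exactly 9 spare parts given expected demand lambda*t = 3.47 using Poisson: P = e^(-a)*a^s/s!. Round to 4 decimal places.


a = 3.47, s = 9
e^(-a) = e^(-3.47) = 0.0311
a^s = 3.47^9 = 72939.9184
s! = 362880
P = 0.0311 * 72939.9184 / 362880
P = 0.0063

0.0063


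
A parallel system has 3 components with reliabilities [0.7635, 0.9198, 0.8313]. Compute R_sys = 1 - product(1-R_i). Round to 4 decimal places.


Components: [0.7635, 0.9198, 0.8313]
(1 - 0.7635) = 0.2365, running product = 0.2365
(1 - 0.9198) = 0.0802, running product = 0.019
(1 - 0.8313) = 0.1687, running product = 0.0032
Product of (1-R_i) = 0.0032
R_sys = 1 - 0.0032 = 0.9968

0.9968


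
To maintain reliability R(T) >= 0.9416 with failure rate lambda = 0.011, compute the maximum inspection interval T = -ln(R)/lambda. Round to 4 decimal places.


R_target = 0.9416
lambda = 0.011
-ln(0.9416) = 0.0602
T = 0.0602 / 0.011
T = 5.4704

5.4704


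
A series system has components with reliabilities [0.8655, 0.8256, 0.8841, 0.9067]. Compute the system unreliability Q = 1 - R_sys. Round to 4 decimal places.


Components: [0.8655, 0.8256, 0.8841, 0.9067]
After component 1: product = 0.8655
After component 2: product = 0.7146
After component 3: product = 0.6317
After component 4: product = 0.5728
R_sys = 0.5728
Q = 1 - 0.5728 = 0.4272

0.4272


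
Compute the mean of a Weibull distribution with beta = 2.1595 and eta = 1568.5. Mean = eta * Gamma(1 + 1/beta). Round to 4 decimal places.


beta = 2.1595, eta = 1568.5
1/beta = 0.4631
1 + 1/beta = 1.4631
Gamma(1.4631) = 0.8856
Mean = 1568.5 * 0.8856
Mean = 1389.07

1389.07


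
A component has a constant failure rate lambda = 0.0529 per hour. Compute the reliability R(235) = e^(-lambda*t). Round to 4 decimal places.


lambda = 0.0529
t = 235
lambda * t = 12.4315
R(t) = e^(-12.4315)
R(t) = 0.0

0.0


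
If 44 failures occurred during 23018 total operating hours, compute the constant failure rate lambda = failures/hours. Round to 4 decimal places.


failures = 44
total_hours = 23018
lambda = 44 / 23018
lambda = 0.0019

0.0019


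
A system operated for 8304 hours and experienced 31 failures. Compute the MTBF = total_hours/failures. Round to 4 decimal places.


total_hours = 8304
failures = 31
MTBF = 8304 / 31
MTBF = 267.871

267.871


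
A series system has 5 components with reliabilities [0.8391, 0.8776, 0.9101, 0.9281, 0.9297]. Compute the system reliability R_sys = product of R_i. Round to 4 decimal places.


Components: [0.8391, 0.8776, 0.9101, 0.9281, 0.9297]
After component 1 (R=0.8391): product = 0.8391
After component 2 (R=0.8776): product = 0.7364
After component 3 (R=0.9101): product = 0.6702
After component 4 (R=0.9281): product = 0.622
After component 5 (R=0.9297): product = 0.5783
R_sys = 0.5783

0.5783


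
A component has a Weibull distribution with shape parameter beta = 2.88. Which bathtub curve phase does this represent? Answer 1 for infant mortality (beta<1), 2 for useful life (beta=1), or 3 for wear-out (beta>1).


beta = 2.88
Compare beta to 1:
beta < 1 => infant mortality (phase 1)
beta = 1 => useful life (phase 2)
beta > 1 => wear-out (phase 3)
Since beta = 2.88, this is wear-out (increasing failure rate)
Phase = 3

3


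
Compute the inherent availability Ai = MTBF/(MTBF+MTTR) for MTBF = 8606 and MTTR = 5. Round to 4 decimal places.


MTBF = 8606
MTTR = 5
MTBF + MTTR = 8611
Ai = 8606 / 8611
Ai = 0.9994

0.9994


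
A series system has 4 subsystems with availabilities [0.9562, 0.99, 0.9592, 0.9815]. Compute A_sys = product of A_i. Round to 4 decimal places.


Subsystems: [0.9562, 0.99, 0.9592, 0.9815]
After subsystem 1 (A=0.9562): product = 0.9562
After subsystem 2 (A=0.99): product = 0.9466
After subsystem 3 (A=0.9592): product = 0.908
After subsystem 4 (A=0.9815): product = 0.8912
A_sys = 0.8912

0.8912


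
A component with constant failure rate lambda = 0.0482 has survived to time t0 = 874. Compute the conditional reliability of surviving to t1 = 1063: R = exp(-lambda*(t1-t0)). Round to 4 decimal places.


lambda = 0.0482
t0 = 874, t1 = 1063
t1 - t0 = 189
lambda * (t1-t0) = 0.0482 * 189 = 9.1098
R = exp(-9.1098)
R = 0.0001

0.0001


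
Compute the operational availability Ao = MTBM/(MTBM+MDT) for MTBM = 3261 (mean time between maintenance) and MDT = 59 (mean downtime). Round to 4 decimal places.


MTBM = 3261
MDT = 59
MTBM + MDT = 3320
Ao = 3261 / 3320
Ao = 0.9822

0.9822


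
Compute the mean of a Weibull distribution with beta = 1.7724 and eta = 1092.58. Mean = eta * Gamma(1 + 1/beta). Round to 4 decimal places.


beta = 1.7724, eta = 1092.58
1/beta = 0.5642
1 + 1/beta = 1.5642
Gamma(1.5642) = 0.89
Mean = 1092.58 * 0.89
Mean = 972.3823

972.3823


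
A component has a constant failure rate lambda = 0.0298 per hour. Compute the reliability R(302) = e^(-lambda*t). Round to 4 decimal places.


lambda = 0.0298
t = 302
lambda * t = 8.9996
R(t) = e^(-8.9996)
R(t) = 0.0001

0.0001


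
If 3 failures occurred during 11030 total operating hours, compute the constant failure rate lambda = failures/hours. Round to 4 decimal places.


failures = 3
total_hours = 11030
lambda = 3 / 11030
lambda = 0.0003

0.0003


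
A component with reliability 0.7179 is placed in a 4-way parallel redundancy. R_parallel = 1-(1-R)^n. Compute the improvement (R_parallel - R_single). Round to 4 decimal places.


R_single = 0.7179, n = 4
1 - R_single = 0.2821
(1 - R_single)^n = 0.2821^4 = 0.0063
R_parallel = 1 - 0.0063 = 0.9937
Improvement = 0.9937 - 0.7179
Improvement = 0.2758

0.2758


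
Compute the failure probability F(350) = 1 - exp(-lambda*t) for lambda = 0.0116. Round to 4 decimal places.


lambda = 0.0116, t = 350
lambda * t = 4.06
exp(-4.06) = 0.0172
F(t) = 1 - 0.0172
F(t) = 0.9828

0.9828


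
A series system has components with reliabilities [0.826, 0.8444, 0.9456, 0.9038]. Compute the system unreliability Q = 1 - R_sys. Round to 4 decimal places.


Components: [0.826, 0.8444, 0.9456, 0.9038]
After component 1: product = 0.826
After component 2: product = 0.6975
After component 3: product = 0.6595
After component 4: product = 0.5961
R_sys = 0.5961
Q = 1 - 0.5961 = 0.4039

0.4039


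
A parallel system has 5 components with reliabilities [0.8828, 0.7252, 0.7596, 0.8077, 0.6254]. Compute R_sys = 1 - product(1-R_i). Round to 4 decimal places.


Components: [0.8828, 0.7252, 0.7596, 0.8077, 0.6254]
(1 - 0.8828) = 0.1172, running product = 0.1172
(1 - 0.7252) = 0.2748, running product = 0.0322
(1 - 0.7596) = 0.2404, running product = 0.0077
(1 - 0.8077) = 0.1923, running product = 0.0015
(1 - 0.6254) = 0.3746, running product = 0.0006
Product of (1-R_i) = 0.0006
R_sys = 1 - 0.0006 = 0.9994

0.9994


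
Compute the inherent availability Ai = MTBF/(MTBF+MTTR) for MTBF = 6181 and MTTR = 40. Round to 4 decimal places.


MTBF = 6181
MTTR = 40
MTBF + MTTR = 6221
Ai = 6181 / 6221
Ai = 0.9936

0.9936


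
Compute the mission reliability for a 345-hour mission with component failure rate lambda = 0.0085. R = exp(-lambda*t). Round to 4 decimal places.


lambda = 0.0085
mission_time = 345
lambda * t = 0.0085 * 345 = 2.9325
R = exp(-2.9325)
R = 0.0533

0.0533


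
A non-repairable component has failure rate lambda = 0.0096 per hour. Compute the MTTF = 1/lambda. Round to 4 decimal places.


lambda = 0.0096
MTTF = 1 / 0.0096
MTTF = 104.1667

104.1667


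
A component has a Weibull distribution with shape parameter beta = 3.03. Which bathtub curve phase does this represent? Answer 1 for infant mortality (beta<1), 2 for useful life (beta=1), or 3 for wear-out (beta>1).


beta = 3.03
Compare beta to 1:
beta < 1 => infant mortality (phase 1)
beta = 1 => useful life (phase 2)
beta > 1 => wear-out (phase 3)
Since beta = 3.03, this is wear-out (increasing failure rate)
Phase = 3

3


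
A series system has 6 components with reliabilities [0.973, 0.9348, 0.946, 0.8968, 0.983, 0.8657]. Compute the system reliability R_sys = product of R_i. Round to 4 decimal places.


Components: [0.973, 0.9348, 0.946, 0.8968, 0.983, 0.8657]
After component 1 (R=0.973): product = 0.973
After component 2 (R=0.9348): product = 0.9096
After component 3 (R=0.946): product = 0.8604
After component 4 (R=0.8968): product = 0.7716
After component 5 (R=0.983): product = 0.7585
After component 6 (R=0.8657): product = 0.6567
R_sys = 0.6567

0.6567


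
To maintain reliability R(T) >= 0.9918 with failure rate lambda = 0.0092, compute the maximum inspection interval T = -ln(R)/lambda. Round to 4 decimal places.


R_target = 0.9918
lambda = 0.0092
-ln(0.9918) = 0.0082
T = 0.0082 / 0.0092
T = 0.895

0.895


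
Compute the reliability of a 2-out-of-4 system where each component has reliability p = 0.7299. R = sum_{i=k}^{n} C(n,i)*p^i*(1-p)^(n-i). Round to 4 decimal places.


k = 2, n = 4, p = 0.7299
i=2: C(4,2)=6 * 0.7299^2 * 0.2701^2 = 0.2332
i=3: C(4,3)=4 * 0.7299^3 * 0.2701^1 = 0.4201
i=4: C(4,4)=1 * 0.7299^4 * 0.2701^0 = 0.2838
R = sum of terms = 0.9371

0.9371


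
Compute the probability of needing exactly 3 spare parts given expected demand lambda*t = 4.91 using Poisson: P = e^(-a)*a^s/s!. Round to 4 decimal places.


a = 4.91, s = 3
e^(-a) = e^(-4.91) = 0.0074
a^s = 4.91^3 = 118.3708
s! = 6
P = 0.0074 * 118.3708 / 6
P = 0.1454

0.1454


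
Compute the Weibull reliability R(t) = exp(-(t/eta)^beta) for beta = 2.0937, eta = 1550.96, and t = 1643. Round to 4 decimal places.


beta = 2.0937, eta = 1550.96, t = 1643
t/eta = 1643 / 1550.96 = 1.0593
(t/eta)^beta = 1.0593^2.0937 = 1.1283
R(t) = exp(-1.1283)
R(t) = 0.3236

0.3236


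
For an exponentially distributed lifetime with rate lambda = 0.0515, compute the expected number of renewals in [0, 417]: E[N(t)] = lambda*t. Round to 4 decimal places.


lambda = 0.0515
t = 417
E[N(t)] = lambda * t
E[N(t)] = 0.0515 * 417
E[N(t)] = 21.4755

21.4755


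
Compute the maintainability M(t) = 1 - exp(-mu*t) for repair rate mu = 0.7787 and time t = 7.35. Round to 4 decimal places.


mu = 0.7787, t = 7.35
mu * t = 0.7787 * 7.35 = 5.7234
exp(-5.7234) = 0.0033
M(t) = 1 - 0.0033
M(t) = 0.9967

0.9967


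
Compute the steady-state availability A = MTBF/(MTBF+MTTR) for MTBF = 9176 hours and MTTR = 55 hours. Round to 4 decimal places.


MTBF = 9176
MTTR = 55
MTBF + MTTR = 9231
A = 9176 / 9231
A = 0.994

0.994


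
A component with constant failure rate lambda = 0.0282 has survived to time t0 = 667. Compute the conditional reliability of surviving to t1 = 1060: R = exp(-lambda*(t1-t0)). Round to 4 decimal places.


lambda = 0.0282
t0 = 667, t1 = 1060
t1 - t0 = 393
lambda * (t1-t0) = 0.0282 * 393 = 11.0826
R = exp(-11.0826)
R = 0.0

0.0


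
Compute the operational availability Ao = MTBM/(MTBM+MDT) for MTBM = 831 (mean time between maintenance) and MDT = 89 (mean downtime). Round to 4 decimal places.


MTBM = 831
MDT = 89
MTBM + MDT = 920
Ao = 831 / 920
Ao = 0.9033

0.9033


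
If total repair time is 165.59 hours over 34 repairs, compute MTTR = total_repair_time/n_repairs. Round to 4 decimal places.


total_repair_time = 165.59
n_repairs = 34
MTTR = 165.59 / 34
MTTR = 4.8703

4.8703


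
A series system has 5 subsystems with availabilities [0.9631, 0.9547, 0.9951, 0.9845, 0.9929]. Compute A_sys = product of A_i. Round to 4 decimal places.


Subsystems: [0.9631, 0.9547, 0.9951, 0.9845, 0.9929]
After subsystem 1 (A=0.9631): product = 0.9631
After subsystem 2 (A=0.9547): product = 0.9195
After subsystem 3 (A=0.9951): product = 0.915
After subsystem 4 (A=0.9845): product = 0.9008
After subsystem 5 (A=0.9929): product = 0.8944
A_sys = 0.8944

0.8944


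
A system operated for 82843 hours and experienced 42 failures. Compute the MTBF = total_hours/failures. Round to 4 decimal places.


total_hours = 82843
failures = 42
MTBF = 82843 / 42
MTBF = 1972.4524

1972.4524


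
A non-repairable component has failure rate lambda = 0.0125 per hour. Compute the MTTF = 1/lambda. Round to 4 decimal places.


lambda = 0.0125
MTTF = 1 / 0.0125
MTTF = 80.0

80.0


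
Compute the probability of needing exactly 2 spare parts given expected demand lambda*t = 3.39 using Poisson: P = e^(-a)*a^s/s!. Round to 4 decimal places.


a = 3.39, s = 2
e^(-a) = e^(-3.39) = 0.0337
a^s = 3.39^2 = 11.4921
s! = 2
P = 0.0337 * 11.4921 / 2
P = 0.1937

0.1937


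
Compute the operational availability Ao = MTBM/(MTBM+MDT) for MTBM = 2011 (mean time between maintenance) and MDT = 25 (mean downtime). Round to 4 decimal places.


MTBM = 2011
MDT = 25
MTBM + MDT = 2036
Ao = 2011 / 2036
Ao = 0.9877

0.9877


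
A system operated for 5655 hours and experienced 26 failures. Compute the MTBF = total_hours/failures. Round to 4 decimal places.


total_hours = 5655
failures = 26
MTBF = 5655 / 26
MTBF = 217.5

217.5


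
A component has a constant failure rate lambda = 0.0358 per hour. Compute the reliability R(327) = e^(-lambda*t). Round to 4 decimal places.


lambda = 0.0358
t = 327
lambda * t = 11.7066
R(t) = e^(-11.7066)
R(t) = 0.0

0.0


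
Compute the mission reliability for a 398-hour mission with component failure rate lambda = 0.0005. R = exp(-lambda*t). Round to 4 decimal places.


lambda = 0.0005
mission_time = 398
lambda * t = 0.0005 * 398 = 0.199
R = exp(-0.199)
R = 0.8195

0.8195


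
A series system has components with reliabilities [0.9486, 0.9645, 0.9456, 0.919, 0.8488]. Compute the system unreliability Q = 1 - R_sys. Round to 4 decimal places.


Components: [0.9486, 0.9645, 0.9456, 0.919, 0.8488]
After component 1: product = 0.9486
After component 2: product = 0.9149
After component 3: product = 0.8652
After component 4: product = 0.7951
After component 5: product = 0.6749
R_sys = 0.6749
Q = 1 - 0.6749 = 0.3251

0.3251


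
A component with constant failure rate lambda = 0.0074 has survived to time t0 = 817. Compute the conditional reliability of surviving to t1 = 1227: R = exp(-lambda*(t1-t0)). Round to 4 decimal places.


lambda = 0.0074
t0 = 817, t1 = 1227
t1 - t0 = 410
lambda * (t1-t0) = 0.0074 * 410 = 3.034
R = exp(-3.034)
R = 0.0481

0.0481


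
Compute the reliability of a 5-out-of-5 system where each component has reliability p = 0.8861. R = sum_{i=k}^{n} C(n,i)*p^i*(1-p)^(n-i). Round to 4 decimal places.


k = 5, n = 5, p = 0.8861
i=5: C(5,5)=1 * 0.8861^5 * 0.1139^0 = 0.5463
R = sum of terms = 0.5463

0.5463


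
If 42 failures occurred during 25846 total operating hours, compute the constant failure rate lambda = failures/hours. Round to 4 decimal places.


failures = 42
total_hours = 25846
lambda = 42 / 25846
lambda = 0.0016

0.0016


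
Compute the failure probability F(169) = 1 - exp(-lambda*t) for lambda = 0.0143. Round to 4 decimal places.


lambda = 0.0143, t = 169
lambda * t = 2.4167
exp(-2.4167) = 0.0892
F(t) = 1 - 0.0892
F(t) = 0.9108

0.9108


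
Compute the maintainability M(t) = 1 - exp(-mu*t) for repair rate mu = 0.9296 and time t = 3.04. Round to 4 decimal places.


mu = 0.9296, t = 3.04
mu * t = 0.9296 * 3.04 = 2.826
exp(-2.826) = 0.0593
M(t) = 1 - 0.0593
M(t) = 0.9407

0.9407


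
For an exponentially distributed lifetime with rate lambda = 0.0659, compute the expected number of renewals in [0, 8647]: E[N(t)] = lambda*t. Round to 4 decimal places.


lambda = 0.0659
t = 8647
E[N(t)] = lambda * t
E[N(t)] = 0.0659 * 8647
E[N(t)] = 569.8373

569.8373


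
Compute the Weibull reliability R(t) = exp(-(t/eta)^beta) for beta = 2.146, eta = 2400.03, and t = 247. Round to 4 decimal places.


beta = 2.146, eta = 2400.03, t = 247
t/eta = 247 / 2400.03 = 0.1029
(t/eta)^beta = 0.1029^2.146 = 0.0076
R(t) = exp(-0.0076)
R(t) = 0.9924

0.9924


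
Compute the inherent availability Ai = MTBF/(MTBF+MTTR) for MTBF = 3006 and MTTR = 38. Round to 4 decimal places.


MTBF = 3006
MTTR = 38
MTBF + MTTR = 3044
Ai = 3006 / 3044
Ai = 0.9875

0.9875


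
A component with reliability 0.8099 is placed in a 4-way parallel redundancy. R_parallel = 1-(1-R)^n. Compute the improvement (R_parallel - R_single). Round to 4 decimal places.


R_single = 0.8099, n = 4
1 - R_single = 0.1901
(1 - R_single)^n = 0.1901^4 = 0.0013
R_parallel = 1 - 0.0013 = 0.9987
Improvement = 0.9987 - 0.8099
Improvement = 0.1888

0.1888


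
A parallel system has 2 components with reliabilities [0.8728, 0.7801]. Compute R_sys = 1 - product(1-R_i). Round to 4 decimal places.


Components: [0.8728, 0.7801]
(1 - 0.8728) = 0.1272, running product = 0.1272
(1 - 0.7801) = 0.2199, running product = 0.028
Product of (1-R_i) = 0.028
R_sys = 1 - 0.028 = 0.972

0.972


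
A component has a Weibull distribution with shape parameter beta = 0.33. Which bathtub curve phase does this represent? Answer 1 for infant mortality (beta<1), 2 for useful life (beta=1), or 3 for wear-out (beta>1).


beta = 0.33
Compare beta to 1:
beta < 1 => infant mortality (phase 1)
beta = 1 => useful life (phase 2)
beta > 1 => wear-out (phase 3)
Since beta = 0.33, this is infant mortality (decreasing failure rate)
Phase = 1

1


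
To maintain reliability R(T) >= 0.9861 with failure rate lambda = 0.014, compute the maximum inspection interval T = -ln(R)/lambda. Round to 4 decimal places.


R_target = 0.9861
lambda = 0.014
-ln(0.9861) = 0.014
T = 0.014 / 0.014
T = 0.9998

0.9998


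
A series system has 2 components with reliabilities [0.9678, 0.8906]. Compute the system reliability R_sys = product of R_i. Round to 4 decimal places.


Components: [0.9678, 0.8906]
After component 1 (R=0.9678): product = 0.9678
After component 2 (R=0.8906): product = 0.8619
R_sys = 0.8619

0.8619


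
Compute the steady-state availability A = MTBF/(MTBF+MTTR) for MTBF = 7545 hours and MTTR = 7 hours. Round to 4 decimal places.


MTBF = 7545
MTTR = 7
MTBF + MTTR = 7552
A = 7545 / 7552
A = 0.9991

0.9991


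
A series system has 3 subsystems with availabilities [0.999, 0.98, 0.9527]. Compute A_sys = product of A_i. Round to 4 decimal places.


Subsystems: [0.999, 0.98, 0.9527]
After subsystem 1 (A=0.999): product = 0.999
After subsystem 2 (A=0.98): product = 0.979
After subsystem 3 (A=0.9527): product = 0.9327
A_sys = 0.9327

0.9327


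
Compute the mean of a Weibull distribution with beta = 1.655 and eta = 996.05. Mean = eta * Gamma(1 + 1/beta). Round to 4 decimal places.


beta = 1.655, eta = 996.05
1/beta = 0.6042
1 + 1/beta = 1.6042
Gamma(1.6042) = 0.894
Mean = 996.05 * 0.894
Mean = 890.4674

890.4674


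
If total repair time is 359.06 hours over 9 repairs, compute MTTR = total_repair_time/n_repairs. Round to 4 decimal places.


total_repair_time = 359.06
n_repairs = 9
MTTR = 359.06 / 9
MTTR = 39.8956

39.8956


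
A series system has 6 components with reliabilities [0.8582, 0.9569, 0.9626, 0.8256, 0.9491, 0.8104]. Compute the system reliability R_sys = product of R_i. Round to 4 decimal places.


Components: [0.8582, 0.9569, 0.9626, 0.8256, 0.9491, 0.8104]
After component 1 (R=0.8582): product = 0.8582
After component 2 (R=0.9569): product = 0.8212
After component 3 (R=0.9626): product = 0.7905
After component 4 (R=0.8256): product = 0.6526
After component 5 (R=0.9491): product = 0.6194
After component 6 (R=0.8104): product = 0.502
R_sys = 0.502

0.502


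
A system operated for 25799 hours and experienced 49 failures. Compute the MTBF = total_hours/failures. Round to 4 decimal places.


total_hours = 25799
failures = 49
MTBF = 25799 / 49
MTBF = 526.5102

526.5102


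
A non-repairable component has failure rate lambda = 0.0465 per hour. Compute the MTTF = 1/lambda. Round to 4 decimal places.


lambda = 0.0465
MTTF = 1 / 0.0465
MTTF = 21.5054

21.5054


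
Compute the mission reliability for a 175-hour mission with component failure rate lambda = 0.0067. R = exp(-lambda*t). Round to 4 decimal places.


lambda = 0.0067
mission_time = 175
lambda * t = 0.0067 * 175 = 1.1725
R = exp(-1.1725)
R = 0.3096

0.3096


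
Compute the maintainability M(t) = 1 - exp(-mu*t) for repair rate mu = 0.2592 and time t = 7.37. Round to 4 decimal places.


mu = 0.2592, t = 7.37
mu * t = 0.2592 * 7.37 = 1.9103
exp(-1.9103) = 0.148
M(t) = 1 - 0.148
M(t) = 0.852

0.852


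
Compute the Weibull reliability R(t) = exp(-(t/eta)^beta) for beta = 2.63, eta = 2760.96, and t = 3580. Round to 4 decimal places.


beta = 2.63, eta = 2760.96, t = 3580
t/eta = 3580 / 2760.96 = 1.2967
(t/eta)^beta = 1.2967^2.63 = 1.9803
R(t) = exp(-1.9803)
R(t) = 0.138

0.138


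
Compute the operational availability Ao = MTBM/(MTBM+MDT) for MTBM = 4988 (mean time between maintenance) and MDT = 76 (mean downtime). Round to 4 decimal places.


MTBM = 4988
MDT = 76
MTBM + MDT = 5064
Ao = 4988 / 5064
Ao = 0.985

0.985


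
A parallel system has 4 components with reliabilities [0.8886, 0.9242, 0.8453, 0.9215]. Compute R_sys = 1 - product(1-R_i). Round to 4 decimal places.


Components: [0.8886, 0.9242, 0.8453, 0.9215]
(1 - 0.8886) = 0.1114, running product = 0.1114
(1 - 0.9242) = 0.0758, running product = 0.0084
(1 - 0.8453) = 0.1547, running product = 0.0013
(1 - 0.9215) = 0.0785, running product = 0.0001
Product of (1-R_i) = 0.0001
R_sys = 1 - 0.0001 = 0.9999

0.9999


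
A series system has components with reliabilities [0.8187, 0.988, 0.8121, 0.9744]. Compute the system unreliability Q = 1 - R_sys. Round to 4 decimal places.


Components: [0.8187, 0.988, 0.8121, 0.9744]
After component 1: product = 0.8187
After component 2: product = 0.8089
After component 3: product = 0.6569
After component 4: product = 0.6401
R_sys = 0.6401
Q = 1 - 0.6401 = 0.3599

0.3599


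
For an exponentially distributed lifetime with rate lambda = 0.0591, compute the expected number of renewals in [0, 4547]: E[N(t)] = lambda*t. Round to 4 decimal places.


lambda = 0.0591
t = 4547
E[N(t)] = lambda * t
E[N(t)] = 0.0591 * 4547
E[N(t)] = 268.7277

268.7277


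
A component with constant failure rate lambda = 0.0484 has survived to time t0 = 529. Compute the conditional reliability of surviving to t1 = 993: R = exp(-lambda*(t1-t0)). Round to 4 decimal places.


lambda = 0.0484
t0 = 529, t1 = 993
t1 - t0 = 464
lambda * (t1-t0) = 0.0484 * 464 = 22.4576
R = exp(-22.4576)
R = 0.0

0.0


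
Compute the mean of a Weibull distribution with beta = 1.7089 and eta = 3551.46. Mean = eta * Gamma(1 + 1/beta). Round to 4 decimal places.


beta = 1.7089, eta = 3551.46
1/beta = 0.5852
1 + 1/beta = 1.5852
Gamma(1.5852) = 0.8919
Mean = 3551.46 * 0.8919
Mean = 3167.6586

3167.6586


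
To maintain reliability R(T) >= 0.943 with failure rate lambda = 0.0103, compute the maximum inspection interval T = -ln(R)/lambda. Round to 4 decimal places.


R_target = 0.943
lambda = 0.0103
-ln(0.943) = 0.0587
T = 0.0587 / 0.0103
T = 5.698

5.698


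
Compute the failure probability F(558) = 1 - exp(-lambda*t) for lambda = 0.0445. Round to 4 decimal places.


lambda = 0.0445, t = 558
lambda * t = 24.831
exp(-24.831) = 0.0
F(t) = 1 - 0.0
F(t) = 1.0

1.0


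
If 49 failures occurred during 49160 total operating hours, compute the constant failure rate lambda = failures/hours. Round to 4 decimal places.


failures = 49
total_hours = 49160
lambda = 49 / 49160
lambda = 0.001

0.001


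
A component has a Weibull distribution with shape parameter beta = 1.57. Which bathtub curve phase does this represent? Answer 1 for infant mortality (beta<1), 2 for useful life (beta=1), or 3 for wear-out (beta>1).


beta = 1.57
Compare beta to 1:
beta < 1 => infant mortality (phase 1)
beta = 1 => useful life (phase 2)
beta > 1 => wear-out (phase 3)
Since beta = 1.57, this is wear-out (increasing failure rate)
Phase = 3

3


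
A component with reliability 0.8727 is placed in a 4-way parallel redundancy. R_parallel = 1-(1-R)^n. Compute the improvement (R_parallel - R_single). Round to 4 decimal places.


R_single = 0.8727, n = 4
1 - R_single = 0.1273
(1 - R_single)^n = 0.1273^4 = 0.0003
R_parallel = 1 - 0.0003 = 0.9997
Improvement = 0.9997 - 0.8727
Improvement = 0.127

0.127


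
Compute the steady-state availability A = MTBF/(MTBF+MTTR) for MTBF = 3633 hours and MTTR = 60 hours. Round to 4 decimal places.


MTBF = 3633
MTTR = 60
MTBF + MTTR = 3693
A = 3633 / 3693
A = 0.9838

0.9838


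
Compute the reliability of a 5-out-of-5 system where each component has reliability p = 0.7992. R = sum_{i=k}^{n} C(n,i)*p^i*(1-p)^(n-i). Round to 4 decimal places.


k = 5, n = 5, p = 0.7992
i=5: C(5,5)=1 * 0.7992^5 * 0.2008^0 = 0.326
R = sum of terms = 0.326

0.326


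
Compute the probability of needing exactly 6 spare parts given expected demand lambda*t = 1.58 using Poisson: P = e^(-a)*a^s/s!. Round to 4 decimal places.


a = 1.58, s = 6
e^(-a) = e^(-1.58) = 0.206
a^s = 1.58^6 = 15.5576
s! = 720
P = 0.206 * 15.5576 / 720
P = 0.0045

0.0045


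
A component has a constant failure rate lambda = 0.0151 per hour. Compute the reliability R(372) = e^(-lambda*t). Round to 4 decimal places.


lambda = 0.0151
t = 372
lambda * t = 5.6172
R(t) = e^(-5.6172)
R(t) = 0.0036

0.0036


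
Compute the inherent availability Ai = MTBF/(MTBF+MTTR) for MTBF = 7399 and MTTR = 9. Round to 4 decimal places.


MTBF = 7399
MTTR = 9
MTBF + MTTR = 7408
Ai = 7399 / 7408
Ai = 0.9988

0.9988


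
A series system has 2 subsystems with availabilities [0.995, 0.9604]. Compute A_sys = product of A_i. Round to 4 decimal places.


Subsystems: [0.995, 0.9604]
After subsystem 1 (A=0.995): product = 0.995
After subsystem 2 (A=0.9604): product = 0.9556
A_sys = 0.9556

0.9556


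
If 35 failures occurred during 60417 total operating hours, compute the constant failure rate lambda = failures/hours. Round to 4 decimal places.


failures = 35
total_hours = 60417
lambda = 35 / 60417
lambda = 0.0006

0.0006


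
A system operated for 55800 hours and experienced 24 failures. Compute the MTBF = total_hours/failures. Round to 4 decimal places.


total_hours = 55800
failures = 24
MTBF = 55800 / 24
MTBF = 2325.0

2325.0


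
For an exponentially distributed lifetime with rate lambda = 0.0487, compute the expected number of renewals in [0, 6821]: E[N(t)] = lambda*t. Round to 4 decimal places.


lambda = 0.0487
t = 6821
E[N(t)] = lambda * t
E[N(t)] = 0.0487 * 6821
E[N(t)] = 332.1827

332.1827


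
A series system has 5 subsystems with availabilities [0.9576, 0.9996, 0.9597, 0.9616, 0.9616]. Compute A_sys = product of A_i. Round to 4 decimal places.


Subsystems: [0.9576, 0.9996, 0.9597, 0.9616, 0.9616]
After subsystem 1 (A=0.9576): product = 0.9576
After subsystem 2 (A=0.9996): product = 0.9572
After subsystem 3 (A=0.9597): product = 0.9186
After subsystem 4 (A=0.9616): product = 0.8834
After subsystem 5 (A=0.9616): product = 0.8494
A_sys = 0.8494

0.8494


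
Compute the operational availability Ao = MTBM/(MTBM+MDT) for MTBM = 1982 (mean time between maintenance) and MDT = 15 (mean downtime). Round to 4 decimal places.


MTBM = 1982
MDT = 15
MTBM + MDT = 1997
Ao = 1982 / 1997
Ao = 0.9925

0.9925


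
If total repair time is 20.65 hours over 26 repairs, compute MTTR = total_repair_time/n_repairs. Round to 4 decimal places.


total_repair_time = 20.65
n_repairs = 26
MTTR = 20.65 / 26
MTTR = 0.7942

0.7942


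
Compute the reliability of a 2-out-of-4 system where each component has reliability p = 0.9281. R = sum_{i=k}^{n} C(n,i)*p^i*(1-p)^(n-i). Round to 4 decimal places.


k = 2, n = 4, p = 0.9281
i=2: C(4,2)=6 * 0.9281^2 * 0.0719^2 = 0.0267
i=3: C(4,3)=4 * 0.9281^3 * 0.0719^1 = 0.2299
i=4: C(4,4)=1 * 0.9281^4 * 0.0719^0 = 0.742
R = sum of terms = 0.9986

0.9986


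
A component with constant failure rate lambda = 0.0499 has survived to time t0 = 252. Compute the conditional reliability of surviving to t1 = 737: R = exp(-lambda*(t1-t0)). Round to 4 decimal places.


lambda = 0.0499
t0 = 252, t1 = 737
t1 - t0 = 485
lambda * (t1-t0) = 0.0499 * 485 = 24.2015
R = exp(-24.2015)
R = 0.0

0.0


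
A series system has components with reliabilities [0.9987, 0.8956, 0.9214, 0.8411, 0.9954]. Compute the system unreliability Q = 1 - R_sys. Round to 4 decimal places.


Components: [0.9987, 0.8956, 0.9214, 0.8411, 0.9954]
After component 1: product = 0.9987
After component 2: product = 0.8944
After component 3: product = 0.8241
After component 4: product = 0.6932
After component 5: product = 0.69
R_sys = 0.69
Q = 1 - 0.69 = 0.31

0.31


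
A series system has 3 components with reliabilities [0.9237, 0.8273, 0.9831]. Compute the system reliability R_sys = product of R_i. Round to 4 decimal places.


Components: [0.9237, 0.8273, 0.9831]
After component 1 (R=0.9237): product = 0.9237
After component 2 (R=0.8273): product = 0.7642
After component 3 (R=0.9831): product = 0.7513
R_sys = 0.7513

0.7513


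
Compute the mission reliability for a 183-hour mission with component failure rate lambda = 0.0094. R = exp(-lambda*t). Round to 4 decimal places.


lambda = 0.0094
mission_time = 183
lambda * t = 0.0094 * 183 = 1.7202
R = exp(-1.7202)
R = 0.179

0.179


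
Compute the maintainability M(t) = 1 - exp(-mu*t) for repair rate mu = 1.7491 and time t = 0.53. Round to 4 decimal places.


mu = 1.7491, t = 0.53
mu * t = 1.7491 * 0.53 = 0.927
exp(-0.927) = 0.3957
M(t) = 1 - 0.3957
M(t) = 0.6043

0.6043


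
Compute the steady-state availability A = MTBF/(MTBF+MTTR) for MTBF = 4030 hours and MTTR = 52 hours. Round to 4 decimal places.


MTBF = 4030
MTTR = 52
MTBF + MTTR = 4082
A = 4030 / 4082
A = 0.9873

0.9873


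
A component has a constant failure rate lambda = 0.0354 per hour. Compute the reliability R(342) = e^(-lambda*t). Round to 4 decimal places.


lambda = 0.0354
t = 342
lambda * t = 12.1068
R(t) = e^(-12.1068)
R(t) = 0.0

0.0


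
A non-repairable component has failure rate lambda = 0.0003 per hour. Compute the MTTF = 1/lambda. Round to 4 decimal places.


lambda = 0.0003
MTTF = 1 / 0.0003
MTTF = 3333.3333

3333.3333


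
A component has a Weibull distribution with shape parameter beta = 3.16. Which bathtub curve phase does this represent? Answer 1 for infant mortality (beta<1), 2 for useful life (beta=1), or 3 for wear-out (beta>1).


beta = 3.16
Compare beta to 1:
beta < 1 => infant mortality (phase 1)
beta = 1 => useful life (phase 2)
beta > 1 => wear-out (phase 3)
Since beta = 3.16, this is wear-out (increasing failure rate)
Phase = 3

3


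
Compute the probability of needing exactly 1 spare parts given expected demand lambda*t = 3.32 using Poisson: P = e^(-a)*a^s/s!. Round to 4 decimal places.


a = 3.32, s = 1
e^(-a) = e^(-3.32) = 0.0362
a^s = 3.32^1 = 3.32
s! = 1
P = 0.0362 * 3.32 / 1
P = 0.12

0.12


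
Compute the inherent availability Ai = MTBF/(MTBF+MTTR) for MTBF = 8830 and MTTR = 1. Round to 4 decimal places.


MTBF = 8830
MTTR = 1
MTBF + MTTR = 8831
Ai = 8830 / 8831
Ai = 0.9999

0.9999


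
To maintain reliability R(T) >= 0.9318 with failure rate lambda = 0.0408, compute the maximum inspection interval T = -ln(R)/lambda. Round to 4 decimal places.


R_target = 0.9318
lambda = 0.0408
-ln(0.9318) = 0.0706
T = 0.0706 / 0.0408
T = 1.7313

1.7313


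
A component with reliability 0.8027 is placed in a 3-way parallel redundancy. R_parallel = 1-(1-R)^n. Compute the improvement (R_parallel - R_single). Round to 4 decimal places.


R_single = 0.8027, n = 3
1 - R_single = 0.1973
(1 - R_single)^n = 0.1973^3 = 0.0077
R_parallel = 1 - 0.0077 = 0.9923
Improvement = 0.9923 - 0.8027
Improvement = 0.1896

0.1896


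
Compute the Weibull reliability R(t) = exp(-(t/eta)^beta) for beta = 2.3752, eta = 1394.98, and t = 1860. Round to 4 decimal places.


beta = 2.3752, eta = 1394.98, t = 1860
t/eta = 1860 / 1394.98 = 1.3334
(t/eta)^beta = 1.3334^2.3752 = 1.9805
R(t) = exp(-1.9805)
R(t) = 0.138

0.138


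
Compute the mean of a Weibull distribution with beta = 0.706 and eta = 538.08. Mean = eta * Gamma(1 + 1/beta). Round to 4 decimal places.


beta = 0.706, eta = 538.08
1/beta = 1.4164
1 + 1/beta = 2.4164
Gamma(2.4164) = 1.2557
Mean = 538.08 * 1.2557
Mean = 675.6421

675.6421


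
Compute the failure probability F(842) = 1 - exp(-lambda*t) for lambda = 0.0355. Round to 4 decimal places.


lambda = 0.0355, t = 842
lambda * t = 29.891
exp(-29.891) = 0.0
F(t) = 1 - 0.0
F(t) = 1.0

1.0


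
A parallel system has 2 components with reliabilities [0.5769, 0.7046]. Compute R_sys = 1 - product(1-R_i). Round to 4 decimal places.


Components: [0.5769, 0.7046]
(1 - 0.5769) = 0.4231, running product = 0.4231
(1 - 0.7046) = 0.2954, running product = 0.125
Product of (1-R_i) = 0.125
R_sys = 1 - 0.125 = 0.875

0.875


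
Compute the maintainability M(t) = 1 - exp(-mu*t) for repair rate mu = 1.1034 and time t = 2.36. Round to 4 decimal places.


mu = 1.1034, t = 2.36
mu * t = 1.1034 * 2.36 = 2.604
exp(-2.604) = 0.074
M(t) = 1 - 0.074
M(t) = 0.926

0.926


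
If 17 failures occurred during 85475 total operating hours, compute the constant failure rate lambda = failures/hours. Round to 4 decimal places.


failures = 17
total_hours = 85475
lambda = 17 / 85475
lambda = 0.0002

0.0002


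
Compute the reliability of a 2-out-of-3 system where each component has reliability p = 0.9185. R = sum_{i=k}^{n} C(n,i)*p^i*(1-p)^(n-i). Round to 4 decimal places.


k = 2, n = 3, p = 0.9185
i=2: C(3,2)=3 * 0.9185^2 * 0.0815^1 = 0.2063
i=3: C(3,3)=1 * 0.9185^3 * 0.0815^0 = 0.7749
R = sum of terms = 0.9812

0.9812


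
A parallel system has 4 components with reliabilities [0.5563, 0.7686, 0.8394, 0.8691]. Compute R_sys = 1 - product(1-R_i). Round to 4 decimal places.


Components: [0.5563, 0.7686, 0.8394, 0.8691]
(1 - 0.5563) = 0.4437, running product = 0.4437
(1 - 0.7686) = 0.2314, running product = 0.1027
(1 - 0.8394) = 0.1606, running product = 0.0165
(1 - 0.8691) = 0.1309, running product = 0.0022
Product of (1-R_i) = 0.0022
R_sys = 1 - 0.0022 = 0.9978

0.9978


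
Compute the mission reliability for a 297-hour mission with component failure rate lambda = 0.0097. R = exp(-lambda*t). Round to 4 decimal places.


lambda = 0.0097
mission_time = 297
lambda * t = 0.0097 * 297 = 2.8809
R = exp(-2.8809)
R = 0.0561

0.0561


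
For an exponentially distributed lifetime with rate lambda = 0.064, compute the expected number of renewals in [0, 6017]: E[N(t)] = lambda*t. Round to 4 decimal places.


lambda = 0.064
t = 6017
E[N(t)] = lambda * t
E[N(t)] = 0.064 * 6017
E[N(t)] = 385.088

385.088


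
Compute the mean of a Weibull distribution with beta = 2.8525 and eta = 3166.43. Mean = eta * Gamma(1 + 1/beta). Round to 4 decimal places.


beta = 2.8525, eta = 3166.43
1/beta = 0.3506
1 + 1/beta = 1.3506
Gamma(1.3506) = 0.8911
Mean = 3166.43 * 0.8911
Mean = 2821.586

2821.586


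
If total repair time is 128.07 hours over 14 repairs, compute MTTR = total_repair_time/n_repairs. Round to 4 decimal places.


total_repair_time = 128.07
n_repairs = 14
MTTR = 128.07 / 14
MTTR = 9.1479

9.1479


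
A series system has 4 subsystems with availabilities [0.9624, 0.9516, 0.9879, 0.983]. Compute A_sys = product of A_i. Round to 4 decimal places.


Subsystems: [0.9624, 0.9516, 0.9879, 0.983]
After subsystem 1 (A=0.9624): product = 0.9624
After subsystem 2 (A=0.9516): product = 0.9158
After subsystem 3 (A=0.9879): product = 0.9047
After subsystem 4 (A=0.983): product = 0.8894
A_sys = 0.8894

0.8894
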